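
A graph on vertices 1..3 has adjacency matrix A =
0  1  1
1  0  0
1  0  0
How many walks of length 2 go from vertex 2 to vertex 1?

0

The number of length-2 walks from vertex 2 to vertex 1 is entry (2,1) of A^2, where A is the adjacency matrix.
A^2 = [[2, 0, 0], [0, 1, 1], [0, 1, 1]]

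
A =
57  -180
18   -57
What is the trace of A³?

tr A = 0 and det A = -9, so the characteristic polynomial is λ² − (0)λ + (-9) with roots -3 and 3.
Eigenvectors give P = [[3, 10], [1, 3]] with P⁻¹ = [[-3, 10], [1, -3]], and A = P·diag(-3, 3)·P⁻¹.
Then A³ = P·diag(-27, 27)·P⁻¹ = [[-81, 270], [-27, 81]] · [[-3, 10], [1, -3]] = [[513, -1620], [162, -513]].

0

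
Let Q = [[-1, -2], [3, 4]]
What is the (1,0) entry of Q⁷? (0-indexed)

tr Q = 3 and det Q = 2, so the characteristic polynomial is λ² − (3)λ + (2) with roots 1 and 2.
Eigenvectors give P = [[1, -2], [-1, 3]] with P⁻¹ = [[3, 2], [1, 1]], and Q = P·diag(1, 2)·P⁻¹.
Then Q⁷ = P·diag(1, 128)·P⁻¹ = [[1, -256], [-1, 384]] · [[3, 2], [1, 1]] = [[-253, -254], [381, 382]].

381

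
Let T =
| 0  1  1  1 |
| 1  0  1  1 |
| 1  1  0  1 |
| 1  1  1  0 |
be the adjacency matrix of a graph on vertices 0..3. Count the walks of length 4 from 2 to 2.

21

The number of length-4 walks from vertex 2 to vertex 2 is entry (2,2) of T⁴, where T is the adjacency matrix.
T² = [[3, 2, 2, 2], [2, 3, 2, 2], [2, 2, 3, 2], [2, 2, 2, 3]]
T³ = [[6, 7, 7, 7], [7, 6, 7, 7], [7, 7, 6, 7], [7, 7, 7, 6]]
T⁴ = [[21, 20, 20, 20], [20, 21, 20, 20], [20, 20, 21, 20], [20, 20, 20, 21]]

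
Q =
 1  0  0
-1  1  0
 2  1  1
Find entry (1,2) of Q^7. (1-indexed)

0

Q = I + N where N = [[0, 0, 0], [-1, 0, 0], [2, 1, 0]] is strictly lower-triangular, so N^3 = 0.
(I + N)^7 = I + 7·N + 21·N^2 = [[1, 0, 0], [-7, 1, 0], [-7, 7, 1]].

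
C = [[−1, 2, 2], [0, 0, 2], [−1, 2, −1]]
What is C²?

[[−1, 2, 0], [−2, 4, −2], [2, −4, 3]]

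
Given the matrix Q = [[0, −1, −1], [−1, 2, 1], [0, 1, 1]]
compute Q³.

[[3, −9, −6], [−6, 18, 12], [−3, 9, 6]]

Q² = [[1, −3, −2], [−2, 6, 4], [−1, 3, 2]]
Q³ = [[3, −9, −6], [−6, 18, 12], [−3, 9, 6]]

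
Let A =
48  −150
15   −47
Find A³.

tr A = 1 and det A = −6, so the characteristic polynomial is λ² − (1)λ + (−6) with roots −2 and 3.
Eigenvectors give P = [[3, 10], [1, 3]] with P⁻¹ = [[−3, 10], [1, −3]], and A = P·diag(−2, 3)·P⁻¹.
Then A³ = P·diag(−8, 27)·P⁻¹ = [[−24, 270], [−8, 81]] · [[−3, 10], [1, −3]] = [[342, −1050], [105, −323]].

[[342, −1050], [105, −323]]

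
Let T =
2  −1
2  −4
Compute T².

[[2, 2], [−4, 14]]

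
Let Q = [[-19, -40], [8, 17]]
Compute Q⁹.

tr Q = -2 and det Q = -3, so the characteristic polynomial is λ² − (-2)λ + (-3) with roots 1 and -3.
Eigenvectors give P = [[2, 5], [-1, -2]] with P⁻¹ = [[-2, -5], [1, 2]], and Q = P·diag(1, -3)·P⁻¹.
Then Q⁹ = P·diag(1, -19683)·P⁻¹ = [[2, -98415], [-1, 39366]] · [[-2, -5], [1, 2]] = [[-98419, -196840], [39368, 78737]].

[[-98419, -196840], [39368, 78737]]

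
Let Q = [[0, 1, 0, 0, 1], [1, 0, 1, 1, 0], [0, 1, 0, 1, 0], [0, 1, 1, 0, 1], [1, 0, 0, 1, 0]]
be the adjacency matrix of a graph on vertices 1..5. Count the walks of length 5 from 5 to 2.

The number of length-5 walks from vertex 5 to vertex 2 is entry (5,2) of Q⁵, where Q is the adjacency matrix.
Q² = [[2, 0, 1, 2, 0], [0, 3, 1, 1, 2], [1, 1, 2, 1, 1], [2, 1, 1, 3, 0], [0, 2, 1, 0, 2]]
Q³ = [[0, 5, 2, 1, 4], [5, 2, 4, 6, 1], [2, 4, 2, 4, 2], [1, 6, 4, 2, 5], [4, 1, 2, 5, 0]]
Q⁴ = [[9, 3, 6, 11, 1], [3, 15, 8, 7, 11], [6, 8, 8, 8, 6], [11, 7, 8, 15, 3], [1, 11, 6, 3, 9]]
Q⁵ = [[4, 26, 14, 10, 20], [26, 18, 22, 34, 10], [14, 22, 16, 22, 14], [10, 34, 22, 18, 26], [20, 10, 14, 26, 4]]

10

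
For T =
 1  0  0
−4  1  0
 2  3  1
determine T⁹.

[[1, 0, 0], [−36, 1, 0], [−414, 27, 1]]

T = I + N where N = [[0, 0, 0], [−4, 0, 0], [2, 3, 0]] is strictly lower-triangular, so N³ = 0.
(I + N)⁹ = I + 9·N + 36·N² = [[1, 0, 0], [−36, 1, 0], [−414, 27, 1]].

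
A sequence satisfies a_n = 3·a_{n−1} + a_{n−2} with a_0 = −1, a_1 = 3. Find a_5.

With companion matrix A = [[3, 1], [1, 0]], [a_n, a_{n−1}]ᵀ = A·[a_{n−1}, a_{n−2}]ᵀ, so [a_5, a_4]ᵀ = A⁴·[a_1, a_0]ᵀ.
A⁴ = [[109, 33], [33, 10]], giving [a_5, a_4]ᵀ = [[294], [89]].

294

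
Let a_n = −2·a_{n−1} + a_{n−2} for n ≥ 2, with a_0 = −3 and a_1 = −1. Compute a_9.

With companion matrix Q = [[−2, 1], [1, 0]], [a_n, a_{n−1}]ᵀ = Q·[a_{n−1}, a_{n−2}]ᵀ, so [a_9, a_8]ᵀ = Q⁸·[a_1, a_0]ᵀ.
Q⁸ = [[985, −408], [−408, 169]], giving [a_9, a_8]ᵀ = [[239], [−99]].

239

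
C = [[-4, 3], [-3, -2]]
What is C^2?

[[7, -18], [18, -5]]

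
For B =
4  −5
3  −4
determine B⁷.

[[4, −5], [3, −4]]

B² = I (check: tr B = 0 and det B = −1), so B⁷ = B since 7 is odd.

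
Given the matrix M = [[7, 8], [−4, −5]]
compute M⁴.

tr M = 2 and det M = −3, so the characteristic polynomial is λ² − (2)λ + (−3) with roots 3 and −1.
Eigenvectors give P = [[−2, −1], [1, 1]] with P⁻¹ = [[−1, −1], [1, 2]], and M = P·diag(3, −1)·P⁻¹.
Then M⁴ = P·diag(81, 1)·P⁻¹ = [[−162, −1], [81, 1]] · [[−1, −1], [1, 2]] = [[161, 160], [−80, −79]].

[[161, 160], [−80, −79]]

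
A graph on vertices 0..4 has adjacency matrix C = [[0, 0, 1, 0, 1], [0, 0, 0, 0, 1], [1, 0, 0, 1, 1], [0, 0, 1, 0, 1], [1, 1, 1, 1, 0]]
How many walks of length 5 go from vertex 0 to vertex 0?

20

The number of length-5 walks from vertex 0 to vertex 0 is entry (0,0) of C⁵, where C is the adjacency matrix.
C² = [[2, 1, 1, 2, 1], [1, 1, 1, 1, 0], [1, 1, 3, 1, 2], [2, 1, 1, 2, 1], [1, 0, 2, 1, 4]]
C³ = [[2, 1, 5, 2, 6], [1, 0, 2, 1, 4], [5, 2, 4, 5, 6], [2, 1, 5, 2, 6], [6, 4, 6, 6, 4]]
C⁴ = [[11, 6, 10, 11, 10], [6, 4, 6, 6, 4], [10, 6, 16, 10, 16], [11, 6, 10, 11, 10], [10, 4, 16, 10, 22]]
C⁵ = [[20, 10, 32, 20, 38], [10, 4, 16, 10, 22], [32, 16, 36, 32, 42], [20, 10, 32, 20, 38], [38, 22, 42, 38, 40]]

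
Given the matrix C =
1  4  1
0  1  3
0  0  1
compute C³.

C = I + N where N = [[0, 4, 1], [0, 0, 3], [0, 0, 0]] is strictly upper-triangular, so N³ = 0.
(I + N)³ = I + 3·N + 3·N² = [[1, 12, 39], [0, 1, 9], [0, 0, 1]].

[[1, 12, 39], [0, 1, 9], [0, 0, 1]]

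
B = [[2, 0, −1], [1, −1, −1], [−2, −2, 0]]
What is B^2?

[[6, 2, −2], [3, 3, 0], [−6, 2, 4]]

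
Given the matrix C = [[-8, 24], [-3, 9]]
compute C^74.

C² = C (a projection; rank 1, trace 1), so C^74 = C.

[[-8, 24], [-3, 9]]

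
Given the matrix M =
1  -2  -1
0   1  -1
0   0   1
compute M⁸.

M = I + N where N = [[0, -2, -1], [0, 0, -1], [0, 0, 0]] is strictly upper-triangular, so N³ = 0.
(I + N)⁸ = I + 8·N + 28·N² = [[1, -16, 48], [0, 1, -8], [0, 0, 1]].

[[1, -16, 48], [0, 1, -8], [0, 0, 1]]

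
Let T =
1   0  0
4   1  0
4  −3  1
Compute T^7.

T = I + N where N = [[0, 0, 0], [4, 0, 0], [4, −3, 0]] is strictly lower-triangular, so N^3 = 0.
(I + N)^7 = I + 7·N + 21·N^2 = [[1, 0, 0], [28, 1, 0], [−224, −21, 1]].

[[1, 0, 0], [28, 1, 0], [−224, −21, 1]]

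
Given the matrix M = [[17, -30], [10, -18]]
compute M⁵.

[[857, -1650], [550, -1068]]

tr M = -1 and det M = -6, so the characteristic polynomial is λ² − (-1)λ + (-6) with roots 2 and -3.
Eigenvectors give P = [[2, -3], [1, -2]] with P⁻¹ = [[2, -3], [1, -2]], and M = P·diag(2, -3)·P⁻¹.
Then M⁵ = P·diag(32, -243)·P⁻¹ = [[64, 729], [32, 486]] · [[2, -3], [1, -2]] = [[857, -1650], [550, -1068]].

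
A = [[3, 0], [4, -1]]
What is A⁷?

tr A = 2 and det A = -3, so the characteristic polynomial is λ² − (2)λ + (-3) with roots 3 and -1.
Eigenvectors give P = [[1, 0], [1, -1]] with P⁻¹ = [[1, 0], [1, -1]], and A = P·diag(3, -1)·P⁻¹.
Then A⁷ = P·diag(2187, -1)·P⁻¹ = [[2187, 0], [2187, 1]] · [[1, 0], [1, -1]] = [[2187, 0], [2188, -1]].

[[2187, 0], [2188, -1]]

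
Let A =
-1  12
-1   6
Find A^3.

tr A = 5 and det A = 6, so the characteristic polynomial is λ² − (5)λ + (6) with roots 2 and 3.
Eigenvectors give P = [[4, -3], [1, -1]] with P⁻¹ = [[1, -3], [1, -4]], and A = P·diag(2, 3)·P⁻¹.
Then A^3 = P·diag(8, 27)·P⁻¹ = [[32, -81], [8, -27]] · [[1, -3], [1, -4]] = [[-49, 228], [-19, 84]].

[[-49, 228], [-19, 84]]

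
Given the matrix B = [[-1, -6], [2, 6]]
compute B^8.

tr B = 5 and det B = 6, so the characteristic polynomial is λ² − (5)λ + (6) with roots 2 and 3.
Eigenvectors give P = [[2, -3], [-1, 2]] with P⁻¹ = [[2, 3], [1, 2]], and B = P·diag(2, 3)·P⁻¹.
Then B^8 = P·diag(256, 6561)·P⁻¹ = [[512, -19683], [-256, 13122]] · [[2, 3], [1, 2]] = [[-18659, -37830], [12610, 25476]].

[[-18659, -37830], [12610, 25476]]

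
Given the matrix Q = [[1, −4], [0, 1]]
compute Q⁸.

Q = I + N where N = [[0, −4], [0, 0]] is strictly upper-triangular, so N² = 0.
(I + N)⁸ = I + 8·N = [[1, −32], [0, 1]].

[[1, −32], [0, 1]]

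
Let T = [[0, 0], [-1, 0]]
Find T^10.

[[0, 0], [0, 0]]

T is strictly triangular, hence nilpotent: T^2 = 0, so T^10 = 0.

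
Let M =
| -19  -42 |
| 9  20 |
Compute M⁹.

[[-3079, -7182], [1539, 3590]]

tr M = 1 and det M = -2, so the characteristic polynomial is λ² − (1)λ + (-2) with roots -1 and 2.
Eigenvectors give P = [[7, -2], [-3, 1]] with P⁻¹ = [[1, 2], [3, 7]], and M = P·diag(-1, 2)·P⁻¹.
Then M⁹ = P·diag(-1, 512)·P⁻¹ = [[-7, -1024], [3, 512]] · [[1, 2], [3, 7]] = [[-3079, -7182], [1539, 3590]].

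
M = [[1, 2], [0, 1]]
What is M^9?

[[1, 18], [0, 1]]

M = I + N where N = [[0, 2], [0, 0]] is strictly upper-triangular, so N^2 = 0.
(I + N)^9 = I + 9·N = [[1, 18], [0, 1]].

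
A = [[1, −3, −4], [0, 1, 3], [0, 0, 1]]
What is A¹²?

[[1, −36, −642], [0, 1, 36], [0, 0, 1]]

A = I + N where N = [[0, −3, −4], [0, 0, 3], [0, 0, 0]] is strictly upper-triangular, so N³ = 0.
(I + N)¹² = I + 12·N + 66·N² = [[1, −36, −642], [0, 1, 36], [0, 0, 1]].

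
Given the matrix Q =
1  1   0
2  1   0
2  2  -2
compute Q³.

[[7, 5, 0], [10, 7, 0], [10, 10, -8]]

Q² = [[3, 2, 0], [4, 3, 0], [2, 0, 4]]
Q³ = [[7, 5, 0], [10, 7, 0], [10, 10, -8]]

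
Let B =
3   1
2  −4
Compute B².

[[11, −1], [−2, 18]]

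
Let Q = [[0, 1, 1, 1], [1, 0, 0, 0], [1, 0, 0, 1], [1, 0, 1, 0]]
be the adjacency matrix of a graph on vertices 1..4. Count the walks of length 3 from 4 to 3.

3

The number of length-3 walks from vertex 4 to vertex 3 is entry (4,3) of Q³, where Q is the adjacency matrix.
Q² = [[3, 0, 1, 1], [0, 1, 1, 1], [1, 1, 2, 1], [1, 1, 1, 2]]
Q³ = [[2, 3, 4, 4], [3, 0, 1, 1], [4, 1, 2, 3], [4, 1, 3, 2]]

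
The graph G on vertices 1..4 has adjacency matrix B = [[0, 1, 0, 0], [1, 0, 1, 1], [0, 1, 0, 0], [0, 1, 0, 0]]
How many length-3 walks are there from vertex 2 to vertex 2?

0

The number of length-3 walks from vertex 2 to vertex 2 is entry (2,2) of B³, where B is the adjacency matrix.
B² = [[1, 0, 1, 1], [0, 3, 0, 0], [1, 0, 1, 1], [1, 0, 1, 1]]
B³ = [[0, 3, 0, 0], [3, 0, 3, 3], [0, 3, 0, 0], [0, 3, 0, 0]]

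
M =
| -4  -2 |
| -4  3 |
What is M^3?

M^2 = [[24, 2], [4, 17]]
M^3 = [[-104, -42], [-84, 43]]

[[-104, -42], [-84, 43]]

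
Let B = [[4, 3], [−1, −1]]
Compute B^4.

[[142, 99], [−33, −23]]

B^2 = [[13, 9], [−3, −2]]
B^3 = [[43, 30], [−10, −7]]
B^4 = [[142, 99], [−33, −23]]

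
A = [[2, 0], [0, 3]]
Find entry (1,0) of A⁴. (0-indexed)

A² = [[4, 0], [0, 9]]
A³ = [[8, 0], [0, 27]]
A⁴ = [[16, 0], [0, 81]]

0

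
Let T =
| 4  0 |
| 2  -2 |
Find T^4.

T^2 = [[16, 0], [4, 4]]
T^3 = [[64, 0], [24, -8]]
T^4 = [[256, 0], [80, 16]]

[[256, 0], [80, 16]]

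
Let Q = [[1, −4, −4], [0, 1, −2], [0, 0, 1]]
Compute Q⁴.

Q = I + N where N = [[0, −4, −4], [0, 0, −2], [0, 0, 0]] is strictly upper-triangular, so N³ = 0.
(I + N)⁴ = I + 4·N + 6·N² = [[1, −16, 32], [0, 1, −8], [0, 0, 1]].

[[1, −16, 32], [0, 1, −8], [0, 0, 1]]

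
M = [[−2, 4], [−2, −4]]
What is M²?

[[−4, −24], [12, 8]]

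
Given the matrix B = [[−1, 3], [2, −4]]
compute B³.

B² = [[7, −15], [−10, 22]]
B³ = [[−37, 81], [54, −118]]

[[−37, 81], [54, −118]]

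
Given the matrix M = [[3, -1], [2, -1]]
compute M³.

[[17, -5], [10, -3]]

M² = [[7, -2], [4, -1]]
M³ = [[17, -5], [10, -3]]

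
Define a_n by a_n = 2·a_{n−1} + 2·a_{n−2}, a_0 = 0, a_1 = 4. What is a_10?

With companion matrix T = [[2, 2], [1, 0]], [a_n, a_{n−1}]ᵀ = T·[a_{n−1}, a_{n−2}]ᵀ, so [a_10, a_9]ᵀ = T⁹·[a_1, a_0]ᵀ.
T⁹ = [[6688, 4896], [2448, 1792]], giving [a_10, a_9]ᵀ = [[26752], [9792]].

26752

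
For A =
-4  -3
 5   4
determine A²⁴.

A² = I (check: tr A = 0 and det A = -1), so A²⁴ = I since 24 is even.

[[1, 0], [0, 1]]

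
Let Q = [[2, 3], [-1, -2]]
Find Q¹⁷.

Q² = I (check: tr Q = 0 and det Q = -1), so Q¹⁷ = Q since 17 is odd.

[[2, 3], [-1, -2]]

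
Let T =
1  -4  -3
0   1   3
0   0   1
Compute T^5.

[[1, -20, -135], [0, 1, 15], [0, 0, 1]]

T = I + N where N = [[0, -4, -3], [0, 0, 3], [0, 0, 0]] is strictly upper-triangular, so N^3 = 0.
(I + N)^5 = I + 5·N + 10·N^2 = [[1, -20, -135], [0, 1, 15], [0, 0, 1]].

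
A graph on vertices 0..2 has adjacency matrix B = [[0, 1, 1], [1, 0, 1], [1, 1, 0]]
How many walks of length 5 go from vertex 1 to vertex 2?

The number of length-5 walks from vertex 1 to vertex 2 is entry (1,2) of B⁵, where B is the adjacency matrix.
B² = [[2, 1, 1], [1, 2, 1], [1, 1, 2]]
B³ = [[2, 3, 3], [3, 2, 3], [3, 3, 2]]
B⁴ = [[6, 5, 5], [5, 6, 5], [5, 5, 6]]
B⁵ = [[10, 11, 11], [11, 10, 11], [11, 11, 10]]

11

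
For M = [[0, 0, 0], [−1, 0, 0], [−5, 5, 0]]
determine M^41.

[[0, 0, 0], [0, 0, 0], [0, 0, 0]]

M is strictly triangular, hence nilpotent: M^3 = 0, so M^41 = 0.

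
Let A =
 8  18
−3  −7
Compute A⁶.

[[190, 378], [−63, −125]]

tr A = 1 and det A = −2, so the characteristic polynomial is λ² − (1)λ + (−2) with roots −1 and 2.
Eigenvectors give P = [[−2, 3], [1, −1]] with P⁻¹ = [[1, 3], [1, 2]], and A = P·diag(−1, 2)·P⁻¹.
Then A⁶ = P·diag(1, 64)·P⁻¹ = [[−2, 192], [1, −64]] · [[1, 3], [1, 2]] = [[190, 378], [−63, −125]].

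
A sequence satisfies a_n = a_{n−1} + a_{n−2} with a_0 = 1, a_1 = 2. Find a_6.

With companion matrix M = [[1, 1], [1, 0]], [a_n, a_{n−1}]ᵀ = M·[a_{n−1}, a_{n−2}]ᵀ, so [a_6, a_5]ᵀ = M⁵·[a_1, a_0]ᵀ.
M⁵ = [[8, 5], [5, 3]], giving [a_6, a_5]ᵀ = [[21], [13]].

21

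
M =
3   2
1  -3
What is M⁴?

M² = [[11, 0], [0, 11]]
M³ = [[33, 22], [11, -33]]
M⁴ = [[121, 0], [0, 121]]

[[121, 0], [0, 121]]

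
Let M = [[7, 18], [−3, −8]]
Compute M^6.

tr M = −1 and det M = −2, so the characteristic polynomial is λ² − (−1)λ + (−2) with roots 1 and −2.
Eigenvectors give P = [[−3, −2], [1, 1]] with P⁻¹ = [[−1, −2], [1, 3]], and M = P·diag(1, −2)·P⁻¹.
Then M^6 = P·diag(1, 64)·P⁻¹ = [[−3, −128], [1, 64]] · [[−1, −2], [1, 3]] = [[−125, −378], [63, 190]].

[[−125, −378], [63, 190]]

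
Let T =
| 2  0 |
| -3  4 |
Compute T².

[[4, 0], [-18, 16]]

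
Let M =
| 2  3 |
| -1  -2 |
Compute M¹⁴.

[[1, 0], [0, 1]]

M² = I (check: tr M = 0 and det M = -1), so M¹⁴ = I since 14 is even.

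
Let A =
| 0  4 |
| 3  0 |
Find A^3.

[[0, 48], [36, 0]]

A^2 = [[12, 0], [0, 12]]
A^3 = [[0, 48], [36, 0]]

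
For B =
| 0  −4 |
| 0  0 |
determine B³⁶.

[[0, 0], [0, 0]]

B is strictly triangular, hence nilpotent: B² = 0, so B³⁶ = 0.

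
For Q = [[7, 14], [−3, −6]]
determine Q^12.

Q² = Q (a projection; rank 1, trace 1), so Q^12 = Q.

[[7, 14], [−3, −6]]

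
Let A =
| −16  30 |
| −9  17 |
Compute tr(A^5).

tr A = 1 and det A = −2, so the characteristic polynomial is λ² − (1)λ + (−2) with roots −1 and 2.
Eigenvectors give P = [[2, −5], [1, −3]] with P⁻¹ = [[3, −5], [1, −2]], and A = P·diag(−1, 2)·P⁻¹.
Then A^5 = P·diag(−1, 32)·P⁻¹ = [[−2, −160], [−1, −96]] · [[3, −5], [1, −2]] = [[−166, 330], [−99, 197]].

31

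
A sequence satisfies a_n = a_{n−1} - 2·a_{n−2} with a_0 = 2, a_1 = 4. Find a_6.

With companion matrix B = [[1, -2], [1, 0]], [a_n, a_{n−1}]ᵀ = B·[a_{n−1}, a_{n−2}]ᵀ, so [a_6, a_5]ᵀ = B⁵·[a_1, a_0]ᵀ.
B⁵ = [[5, 2], [-1, 6]], giving [a_6, a_5]ᵀ = [[24], [8]].

24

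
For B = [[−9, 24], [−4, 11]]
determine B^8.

[[−13119, 39360], [−6560, 19681]]

tr B = 2 and det B = −3, so the characteristic polynomial is λ² − (2)λ + (−3) with roots 3 and −1.
Eigenvectors give P = [[2, −3], [1, −1]] with P⁻¹ = [[−1, 3], [−1, 2]], and B = P·diag(3, −1)·P⁻¹.
Then B^8 = P·diag(6561, 1)·P⁻¹ = [[13122, −3], [6561, −1]] · [[−1, 3], [−1, 2]] = [[−13119, 39360], [−6560, 19681]].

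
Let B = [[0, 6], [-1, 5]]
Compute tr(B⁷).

tr B = 5 and det B = 6, so the characteristic polynomial is λ² − (5)λ + (6) with roots 2 and 3.
Eigenvectors give P = [[-3, -2], [-1, -1]] with P⁻¹ = [[-1, 2], [1, -3]], and B = P·diag(2, 3)·P⁻¹.
Then B⁷ = P·diag(128, 2187)·P⁻¹ = [[-384, -4374], [-128, -2187]] · [[-1, 2], [1, -3]] = [[-3990, 12354], [-2059, 6305]].

2315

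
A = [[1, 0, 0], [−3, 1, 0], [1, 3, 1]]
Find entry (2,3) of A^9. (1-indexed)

0

A = I + N where N = [[0, 0, 0], [−3, 0, 0], [1, 3, 0]] is strictly lower-triangular, so N^3 = 0.
(I + N)^9 = I + 9·N + 36·N^2 = [[1, 0, 0], [−27, 1, 0], [−315, 27, 1]].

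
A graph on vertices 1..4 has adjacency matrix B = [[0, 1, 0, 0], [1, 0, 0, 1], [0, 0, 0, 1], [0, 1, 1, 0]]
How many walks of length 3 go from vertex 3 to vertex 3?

The number of length-3 walks from vertex 3 to vertex 3 is entry (3,3) of B³, where B is the adjacency matrix.
B² = [[1, 0, 0, 1], [0, 2, 1, 0], [0, 1, 1, 0], [1, 0, 0, 2]]
B³ = [[0, 2, 1, 0], [2, 0, 0, 3], [1, 0, 0, 2], [0, 3, 2, 0]]

0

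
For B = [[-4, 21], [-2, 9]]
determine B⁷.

[[-12226, 43239], [-4118, 14541]]

tr B = 5 and det B = 6, so the characteristic polynomial is λ² − (5)λ + (6) with roots 3 and 2.
Eigenvectors give P = [[3, 7], [1, 2]] with P⁻¹ = [[-2, 7], [1, -3]], and B = P·diag(3, 2)·P⁻¹.
Then B⁷ = P·diag(2187, 128)·P⁻¹ = [[6561, 896], [2187, 256]] · [[-2, 7], [1, -3]] = [[-12226, 43239], [-4118, 14541]].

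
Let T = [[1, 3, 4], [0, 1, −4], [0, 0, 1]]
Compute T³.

T = I + N where N = [[0, 3, 4], [0, 0, −4], [0, 0, 0]] is strictly upper-triangular, so N³ = 0.
(I + N)³ = I + 3·N + 3·N² = [[1, 9, −24], [0, 1, −12], [0, 0, 1]].

[[1, 9, −24], [0, 1, −12], [0, 0, 1]]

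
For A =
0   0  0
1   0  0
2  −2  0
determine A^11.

[[0, 0, 0], [0, 0, 0], [0, 0, 0]]

A is strictly triangular, hence nilpotent: A^3 = 0, so A^11 = 0.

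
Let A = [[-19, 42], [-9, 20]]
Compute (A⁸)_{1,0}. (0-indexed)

-765

tr A = 1 and det A = -2, so the characteristic polynomial is λ² − (1)λ + (-2) with roots 2 and -1.
Eigenvectors give P = [[2, 7], [1, 3]] with P⁻¹ = [[-3, 7], [1, -2]], and A = P·diag(2, -1)·P⁻¹.
Then A⁸ = P·diag(256, 1)·P⁻¹ = [[512, 7], [256, 3]] · [[-3, 7], [1, -2]] = [[-1529, 3570], [-765, 1786]].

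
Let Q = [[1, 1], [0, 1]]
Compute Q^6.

Q = I + N where N = [[0, 1], [0, 0]] is strictly upper-triangular, so N^2 = 0.
(I + N)^6 = I + 6·N = [[1, 6], [0, 1]].

[[1, 6], [0, 1]]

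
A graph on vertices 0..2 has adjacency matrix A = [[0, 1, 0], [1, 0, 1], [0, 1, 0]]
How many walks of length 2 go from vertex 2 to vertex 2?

1

The number of length-2 walks from vertex 2 to vertex 2 is entry (2,2) of A², where A is the adjacency matrix.
A² = [[1, 0, 1], [0, 2, 0], [1, 0, 1]]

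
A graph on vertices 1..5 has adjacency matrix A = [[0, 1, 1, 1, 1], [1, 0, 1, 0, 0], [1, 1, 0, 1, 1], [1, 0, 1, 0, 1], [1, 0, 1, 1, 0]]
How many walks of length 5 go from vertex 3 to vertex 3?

The number of length-5 walks from vertex 3 to vertex 3 is entry (3,3) of A^5, where A is the adjacency matrix.
A^2 = [[4, 1, 3, 2, 2], [1, 2, 1, 2, 2], [3, 1, 4, 2, 2], [2, 2, 2, 3, 2], [2, 2, 2, 2, 3]]
A^3 = [[8, 7, 9, 9, 9], [7, 2, 7, 4, 4], [9, 7, 8, 9, 9], [9, 4, 9, 6, 7], [9, 4, 9, 7, 6]]
A^4 = [[34, 17, 33, 26, 26], [17, 14, 17, 18, 18], [33, 17, 34, 26, 26], [26, 18, 26, 25, 24], [26, 18, 26, 24, 25]]
A^5 = [[102, 67, 103, 93, 93], [67, 34, 67, 52, 52], [103, 67, 102, 93, 93], [93, 52, 93, 76, 77], [93, 52, 93, 77, 76]]

102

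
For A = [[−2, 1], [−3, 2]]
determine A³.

A² = I (check: tr A = 0 and det A = −1), so A³ = A since 3 is odd.

[[−2, 1], [−3, 2]]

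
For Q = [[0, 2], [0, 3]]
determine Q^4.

Q^2 = [[0, 6], [0, 9]]
Q^3 = [[0, 18], [0, 27]]
Q^4 = [[0, 54], [0, 81]]

[[0, 54], [0, 81]]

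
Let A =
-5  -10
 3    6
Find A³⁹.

A² = A (a projection; rank 1, trace 1), so A³⁹ = A.

[[-5, -10], [3, 6]]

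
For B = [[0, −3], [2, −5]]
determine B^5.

[[390, −633], [422, −665]]

tr B = −5 and det B = 6, so the characteristic polynomial is λ² − (−5)λ + (6) with roots −3 and −2.
Eigenvectors give P = [[−1, −3], [−1, −2]] with P⁻¹ = [[2, −3], [−1, 1]], and B = P·diag(−3, −2)·P⁻¹.
Then B^5 = P·diag(−243, −32)·P⁻¹ = [[243, 96], [243, 64]] · [[2, −3], [−1, 1]] = [[390, −633], [422, −665]].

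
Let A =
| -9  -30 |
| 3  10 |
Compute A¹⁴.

[[-9, -30], [3, 10]]

A² = A (a projection; rank 1, trace 1), so A¹⁴ = A.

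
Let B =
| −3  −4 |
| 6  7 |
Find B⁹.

tr B = 4 and det B = 3, so the characteristic polynomial is λ² − (4)λ + (3) with roots 3 and 1.
Eigenvectors give P = [[−2, −1], [3, 1]] with P⁻¹ = [[1, 1], [−3, −2]], and B = P·diag(3, 1)·P⁻¹.
Then B⁹ = P·diag(19683, 1)·P⁻¹ = [[−39366, −1], [59049, 1]] · [[1, 1], [−3, −2]] = [[−39363, −39364], [59046, 59047]].

[[−39363, −39364], [59046, 59047]]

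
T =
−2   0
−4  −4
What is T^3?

T^2 = [[4, 0], [24, 16]]
T^3 = [[−8, 0], [−112, −64]]

[[−8, 0], [−112, −64]]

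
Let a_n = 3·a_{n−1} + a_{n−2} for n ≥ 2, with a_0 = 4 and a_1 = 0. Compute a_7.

With companion matrix C = [[3, 1], [1, 0]], [a_n, a_{n−1}]ᵀ = C·[a_{n−1}, a_{n−2}]ᵀ, so [a_7, a_6]ᵀ = C⁶·[a_1, a_0]ᵀ.
C⁶ = [[1189, 360], [360, 109]], giving [a_7, a_6]ᵀ = [[1440], [436]].

1440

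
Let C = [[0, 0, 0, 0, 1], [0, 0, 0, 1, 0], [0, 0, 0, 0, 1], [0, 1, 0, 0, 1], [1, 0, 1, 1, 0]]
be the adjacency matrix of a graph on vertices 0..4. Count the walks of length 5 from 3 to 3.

The number of length-5 walks from vertex 3 to vertex 3 is entry (3,3) of C^5, where C is the adjacency matrix.
C^2 = [[1, 0, 1, 1, 0], [0, 1, 0, 0, 1], [1, 0, 1, 1, 0], [1, 0, 1, 2, 0], [0, 1, 0, 0, 3]]
C^3 = [[0, 1, 0, 0, 3], [1, 0, 1, 2, 0], [0, 1, 0, 0, 3], [0, 2, 0, 0, 4], [3, 0, 3, 4, 0]]
C^4 = [[3, 0, 3, 4, 0], [0, 2, 0, 0, 4], [3, 0, 3, 4, 0], [4, 0, 4, 6, 0], [0, 4, 0, 0, 10]]
C^5 = [[0, 4, 0, 0, 10], [4, 0, 4, 6, 0], [0, 4, 0, 0, 10], [0, 6, 0, 0, 14], [10, 0, 10, 14, 0]]

0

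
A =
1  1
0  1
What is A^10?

A = I + N where N = [[0, 1], [0, 0]] is strictly upper-triangular, so N^2 = 0.
(I + N)^10 = I + 10·N = [[1, 10], [0, 1]].

[[1, 10], [0, 1]]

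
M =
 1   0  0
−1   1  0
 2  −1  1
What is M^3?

M = I + N where N = [[0, 0, 0], [−1, 0, 0], [2, −1, 0]] is strictly lower-triangular, so N^3 = 0.
(I + N)^3 = I + 3·N + 3·N^2 = [[1, 0, 0], [−3, 1, 0], [9, −3, 1]].

[[1, 0, 0], [−3, 1, 0], [9, −3, 1]]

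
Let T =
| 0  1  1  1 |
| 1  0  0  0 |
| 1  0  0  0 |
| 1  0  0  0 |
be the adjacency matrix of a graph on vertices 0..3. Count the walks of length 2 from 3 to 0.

The number of length-2 walks from vertex 3 to vertex 0 is entry (3,0) of T², where T is the adjacency matrix.
T² = [[3, 0, 0, 0], [0, 1, 1, 1], [0, 1, 1, 1], [0, 1, 1, 1]]

0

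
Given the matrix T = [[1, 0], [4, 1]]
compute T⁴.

[[1, 0], [16, 1]]

T = I + N where N = [[0, 0], [4, 0]] is strictly lower-triangular, so N² = 0.
(I + N)⁴ = I + 4·N = [[1, 0], [16, 1]].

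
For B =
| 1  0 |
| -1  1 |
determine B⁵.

B = I + N where N = [[0, 0], [-1, 0]] is strictly lower-triangular, so N² = 0.
(I + N)⁵ = I + 5·N = [[1, 0], [-5, 1]].

[[1, 0], [-5, 1]]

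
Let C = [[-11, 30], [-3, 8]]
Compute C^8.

tr C = -3 and det C = 2, so the characteristic polynomial is λ² − (-3)λ + (2) with roots -1 and -2.
Eigenvectors give P = [[3, 10], [1, 3]] with P⁻¹ = [[-3, 10], [1, -3]], and C = P·diag(-1, -2)·P⁻¹.
Then C^8 = P·diag(1, 256)·P⁻¹ = [[3, 2560], [1, 768]] · [[-3, 10], [1, -3]] = [[2551, -7650], [765, -2294]].

[[2551, -7650], [765, -2294]]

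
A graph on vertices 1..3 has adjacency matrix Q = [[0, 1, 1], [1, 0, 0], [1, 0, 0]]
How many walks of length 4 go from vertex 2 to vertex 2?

2

The number of length-4 walks from vertex 2 to vertex 2 is entry (2,2) of Q^4, where Q is the adjacency matrix.
Q^2 = [[2, 0, 0], [0, 1, 1], [0, 1, 1]]
Q^3 = [[0, 2, 2], [2, 0, 0], [2, 0, 0]]
Q^4 = [[4, 0, 0], [0, 2, 2], [0, 2, 2]]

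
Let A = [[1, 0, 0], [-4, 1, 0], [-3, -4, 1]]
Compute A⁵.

A = I + N where N = [[0, 0, 0], [-4, 0, 0], [-3, -4, 0]] is strictly lower-triangular, so N³ = 0.
(I + N)⁵ = I + 5·N + 10·N² = [[1, 0, 0], [-20, 1, 0], [145, -20, 1]].

[[1, 0, 0], [-20, 1, 0], [145, -20, 1]]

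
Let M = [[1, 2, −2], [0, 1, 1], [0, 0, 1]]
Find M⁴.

M = I + N where N = [[0, 2, −2], [0, 0, 1], [0, 0, 0]] is strictly upper-triangular, so N³ = 0.
(I + N)⁴ = I + 4·N + 6·N² = [[1, 8, 4], [0, 1, 4], [0, 0, 1]].

[[1, 8, 4], [0, 1, 4], [0, 0, 1]]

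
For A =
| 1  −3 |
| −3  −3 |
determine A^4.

[[136, 168], [168, 360]]

A^2 = [[10, 6], [6, 18]]
A^3 = [[−8, −48], [−48, −72]]
A^4 = [[136, 168], [168, 360]]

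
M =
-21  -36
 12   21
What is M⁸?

[[6561, 0], [0, 6561]]

tr M = 0 and det M = -9, so the characteristic polynomial is λ² − (0)λ + (-9) with roots 3 and -3.
Eigenvectors give P = [[-3, -2], [2, 1]] with P⁻¹ = [[1, 2], [-2, -3]], and M = P·diag(3, -3)·P⁻¹.
Then M⁸ = P·diag(6561, 6561)·P⁻¹ = [[-19683, -13122], [13122, 6561]] · [[1, 2], [-2, -3]] = [[6561, 0], [0, 6561]].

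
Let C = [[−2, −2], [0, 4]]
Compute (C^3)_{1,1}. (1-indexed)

C^2 = [[4, −4], [0, 16]]
C^3 = [[−8, −24], [0, 64]]

−8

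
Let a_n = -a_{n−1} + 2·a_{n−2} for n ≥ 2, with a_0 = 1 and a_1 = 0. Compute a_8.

86

With companion matrix C = [[-1, 2], [1, 0]], [a_n, a_{n−1}]ᵀ = C·[a_{n−1}, a_{n−2}]ᵀ, so [a_8, a_7]ᵀ = C^7·[a_1, a_0]ᵀ.
C^7 = [[-85, 86], [43, -42]], giving [a_8, a_7]ᵀ = [[86], [-42]].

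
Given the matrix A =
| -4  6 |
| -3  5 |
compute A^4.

tr A = 1 and det A = -2, so the characteristic polynomial is λ² − (1)λ + (-2) with roots 2 and -1.
Eigenvectors give P = [[1, -2], [1, -1]] with P⁻¹ = [[-1, 2], [-1, 1]], and A = P·diag(2, -1)·P⁻¹.
Then A^4 = P·diag(16, 1)·P⁻¹ = [[16, -2], [16, -1]] · [[-1, 2], [-1, 1]] = [[-14, 30], [-15, 31]].

[[-14, 30], [-15, 31]]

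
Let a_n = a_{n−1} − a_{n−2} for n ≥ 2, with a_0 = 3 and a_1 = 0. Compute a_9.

−3

With companion matrix M = [[1, −1], [1, 0]], [a_n, a_{n−1}]ᵀ = M·[a_{n−1}, a_{n−2}]ᵀ, so [a_9, a_8]ᵀ = M⁸·[a_1, a_0]ᵀ.
M⁸ = [[0, −1], [1, −1]], giving [a_9, a_8]ᵀ = [[−3], [−3]].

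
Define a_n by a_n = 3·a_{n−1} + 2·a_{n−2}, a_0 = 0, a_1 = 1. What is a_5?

139

With companion matrix T = [[3, 2], [1, 0]], [a_n, a_{n−1}]ᵀ = T·[a_{n−1}, a_{n−2}]ᵀ, so [a_5, a_4]ᵀ = T^4·[a_1, a_0]ᵀ.
T^4 = [[139, 78], [39, 22]], giving [a_5, a_4]ᵀ = [[139], [39]].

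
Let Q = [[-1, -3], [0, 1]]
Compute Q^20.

Q² = I (check: tr Q = 0 and det Q = -1), so Q^20 = I since 20 is even.

[[1, 0], [0, 1]]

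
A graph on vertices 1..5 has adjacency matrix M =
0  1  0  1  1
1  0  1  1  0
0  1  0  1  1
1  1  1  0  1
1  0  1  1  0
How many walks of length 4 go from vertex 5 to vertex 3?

16

The number of length-4 walks from vertex 5 to vertex 3 is entry (5,3) of M^4, where M is the adjacency matrix.
M^2 = [[3, 1, 3, 2, 1], [1, 3, 1, 2, 3], [3, 1, 3, 2, 1], [2, 2, 2, 4, 2], [1, 3, 1, 2, 3]]
M^3 = [[4, 8, 4, 8, 8], [8, 4, 8, 8, 4], [4, 8, 4, 8, 8], [8, 8, 8, 8, 8], [8, 4, 8, 8, 4]]
M^4 = [[24, 16, 24, 24, 16], [16, 24, 16, 24, 24], [24, 16, 24, 24, 16], [24, 24, 24, 32, 24], [16, 24, 16, 24, 24]]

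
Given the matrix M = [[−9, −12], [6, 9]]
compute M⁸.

[[6561, 0], [0, 6561]]

tr M = 0 and det M = −9, so the characteristic polynomial is λ² − (0)λ + (−9) with roots 3 and −3.
Eigenvectors give P = [[−1, −2], [1, 1]] with P⁻¹ = [[1, 2], [−1, −1]], and M = P·diag(3, −3)·P⁻¹.
Then M⁸ = P·diag(6561, 6561)·P⁻¹ = [[−6561, −13122], [6561, 6561]] · [[1, 2], [−1, −1]] = [[6561, 0], [0, 6561]].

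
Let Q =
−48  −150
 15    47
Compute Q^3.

[[−342, −1050], [105, 323]]

tr Q = −1 and det Q = −6, so the characteristic polynomial is λ² − (−1)λ + (−6) with roots 2 and −3.
Eigenvectors give P = [[3, 10], [−1, −3]] with P⁻¹ = [[−3, −10], [1, 3]], and Q = P·diag(2, −3)·P⁻¹.
Then Q^3 = P·diag(8, −27)·P⁻¹ = [[24, −270], [−8, 81]] · [[−3, −10], [1, 3]] = [[−342, −1050], [105, 323]].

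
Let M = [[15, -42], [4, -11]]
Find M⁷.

[[15303, -45906], [4372, -13115]]

tr M = 4 and det M = 3, so the characteristic polynomial is λ² − (4)λ + (3) with roots 3 and 1.
Eigenvectors give P = [[7, 3], [2, 1]] with P⁻¹ = [[1, -3], [-2, 7]], and M = P·diag(3, 1)·P⁻¹.
Then M⁷ = P·diag(2187, 1)·P⁻¹ = [[15309, 3], [4374, 1]] · [[1, -3], [-2, 7]] = [[15303, -45906], [4372, -13115]].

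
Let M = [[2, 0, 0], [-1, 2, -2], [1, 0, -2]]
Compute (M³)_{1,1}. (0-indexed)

M² = [[4, 0, 0], [-6, 4, 0], [0, 0, 4]]
M³ = [[8, 0, 0], [-16, 8, -8], [4, 0, -8]]

8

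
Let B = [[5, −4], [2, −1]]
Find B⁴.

[[161, −160], [80, −79]]

tr B = 4 and det B = 3, so the characteristic polynomial is λ² − (4)λ + (3) with roots 1 and 3.
Eigenvectors give P = [[1, 2], [1, 1]] with P⁻¹ = [[−1, 2], [1, −1]], and B = P·diag(1, 3)·P⁻¹.
Then B⁴ = P·diag(1, 81)·P⁻¹ = [[1, 162], [1, 81]] · [[−1, 2], [1, −1]] = [[161, −160], [80, −79]].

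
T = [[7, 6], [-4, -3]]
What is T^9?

tr T = 4 and det T = 3, so the characteristic polynomial is λ² − (4)λ + (3) with roots 1 and 3.
Eigenvectors give P = [[-1, 3], [1, -2]] with P⁻¹ = [[2, 3], [1, 1]], and T = P·diag(1, 3)·P⁻¹.
Then T^9 = P·diag(1, 19683)·P⁻¹ = [[-1, 59049], [1, -39366]] · [[2, 3], [1, 1]] = [[59047, 59046], [-39364, -39363]].

[[59047, 59046], [-39364, -39363]]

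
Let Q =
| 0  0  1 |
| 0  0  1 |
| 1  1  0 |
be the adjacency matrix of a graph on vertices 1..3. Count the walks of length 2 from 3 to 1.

The number of length-2 walks from vertex 3 to vertex 1 is entry (3,1) of Q², where Q is the adjacency matrix.
Q² = [[1, 1, 0], [1, 1, 0], [0, 0, 2]]

0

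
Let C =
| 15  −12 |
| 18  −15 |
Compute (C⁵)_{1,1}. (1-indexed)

tr C = 0 and det C = −9, so the characteristic polynomial is λ² − (0)λ + (−9) with roots 3 and −3.
Eigenvectors give P = [[1, −2], [1, −3]] with P⁻¹ = [[3, −2], [1, −1]], and C = P·diag(3, −3)·P⁻¹.
Then C⁵ = P·diag(243, −243)·P⁻¹ = [[243, 486], [243, 729]] · [[3, −2], [1, −1]] = [[1215, −972], [1458, −1215]].

1215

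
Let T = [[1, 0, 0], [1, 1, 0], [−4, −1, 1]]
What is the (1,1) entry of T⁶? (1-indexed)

T = I + N where N = [[0, 0, 0], [1, 0, 0], [−4, −1, 0]] is strictly lower-triangular, so N³ = 0.
(I + N)⁶ = I + 6·N + 15·N² = [[1, 0, 0], [6, 1, 0], [−39, −6, 1]].

1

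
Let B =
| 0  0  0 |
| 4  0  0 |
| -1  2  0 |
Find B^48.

B is strictly triangular, hence nilpotent: B^3 = 0, so B^48 = 0.

[[0, 0, 0], [0, 0, 0], [0, 0, 0]]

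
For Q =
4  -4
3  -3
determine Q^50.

[[4, -4], [3, -3]]

Q² = Q (a projection; rank 1, trace 1), so Q^50 = Q.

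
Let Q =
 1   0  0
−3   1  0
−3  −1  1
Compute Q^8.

Q = I + N where N = [[0, 0, 0], [−3, 0, 0], [−3, −1, 0]] is strictly lower-triangular, so N^3 = 0.
(I + N)^8 = I + 8·N + 28·N^2 = [[1, 0, 0], [−24, 1, 0], [60, −8, 1]].

[[1, 0, 0], [−24, 1, 0], [60, −8, 1]]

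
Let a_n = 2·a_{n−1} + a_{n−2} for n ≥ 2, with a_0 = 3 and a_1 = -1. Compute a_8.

With companion matrix C = [[2, 1], [1, 0]], [a_n, a_{n−1}]ᵀ = C·[a_{n−1}, a_{n−2}]ᵀ, so [a_8, a_7]ᵀ = C⁷·[a_1, a_0]ᵀ.
C⁷ = [[408, 169], [169, 70]], giving [a_8, a_7]ᵀ = [[99], [41]].

99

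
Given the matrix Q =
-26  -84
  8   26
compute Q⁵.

tr Q = 0 and det Q = -4, so the characteristic polynomial is λ² − (0)λ + (-4) with roots -2 and 2.
Eigenvectors give P = [[7, 3], [-2, -1]] with P⁻¹ = [[1, 3], [-2, -7]], and Q = P·diag(-2, 2)·P⁻¹.
Then Q⁵ = P·diag(-32, 32)·P⁻¹ = [[-224, 96], [64, -32]] · [[1, 3], [-2, -7]] = [[-416, -1344], [128, 416]].

[[-416, -1344], [128, 416]]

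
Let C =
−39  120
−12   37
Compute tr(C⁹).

tr C = −2 and det C = −3, so the characteristic polynomial is λ² − (−2)λ + (−3) with roots 1 and −3.
Eigenvectors give P = [[3, 10], [1, 3]] with P⁻¹ = [[−3, 10], [1, −3]], and C = P·diag(1, −3)·P⁻¹.
Then C⁹ = P·diag(1, −19683)·P⁻¹ = [[3, −196830], [1, −59049]] · [[−3, 10], [1, −3]] = [[−196839, 590520], [−59052, 177157]].

−19682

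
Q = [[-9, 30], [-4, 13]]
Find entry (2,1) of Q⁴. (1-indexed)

-160

tr Q = 4 and det Q = 3, so the characteristic polynomial is λ² − (4)λ + (3) with roots 3 and 1.
Eigenvectors give P = [[5, 3], [2, 1]] with P⁻¹ = [[-1, 3], [2, -5]], and Q = P·diag(3, 1)·P⁻¹.
Then Q⁴ = P·diag(81, 1)·P⁻¹ = [[405, 3], [162, 1]] · [[-1, 3], [2, -5]] = [[-399, 1200], [-160, 481]].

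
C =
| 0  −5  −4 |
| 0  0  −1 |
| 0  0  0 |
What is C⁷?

C is strictly triangular, hence nilpotent: C³ = 0, so C⁷ = 0.

[[0, 0, 0], [0, 0, 0], [0, 0, 0]]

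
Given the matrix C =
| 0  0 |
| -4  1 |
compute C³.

C² = [[0, 0], [-4, 1]]
C³ = [[0, 0], [-4, 1]]

[[0, 0], [-4, 1]]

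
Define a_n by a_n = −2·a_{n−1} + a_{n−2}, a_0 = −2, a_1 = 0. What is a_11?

With companion matrix B = [[−2, 1], [1, 0]], [a_n, a_{n−1}]ᵀ = B·[a_{n−1}, a_{n−2}]ᵀ, so [a_11, a_10]ᵀ = B^10·[a_1, a_0]ᵀ.
B^10 = [[5741, −2378], [−2378, 985]], giving [a_11, a_10]ᵀ = [[4756], [−1970]].

4756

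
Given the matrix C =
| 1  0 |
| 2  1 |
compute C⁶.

[[1, 0], [12, 1]]

C = I + N where N = [[0, 0], [2, 0]] is strictly lower-triangular, so N² = 0.
(I + N)⁶ = I + 6·N = [[1, 0], [12, 1]].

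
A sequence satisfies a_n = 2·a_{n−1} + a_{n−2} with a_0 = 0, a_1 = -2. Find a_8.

With companion matrix M = [[2, 1], [1, 0]], [a_n, a_{n−1}]ᵀ = M·[a_{n−1}, a_{n−2}]ᵀ, so [a_8, a_7]ᵀ = M⁷·[a_1, a_0]ᵀ.
M⁷ = [[408, 169], [169, 70]], giving [a_8, a_7]ᵀ = [[-816], [-338]].

-816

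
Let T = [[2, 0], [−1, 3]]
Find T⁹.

[[512, 0], [−19171, 19683]]

tr T = 5 and det T = 6, so the characteristic polynomial is λ² − (5)λ + (6) with roots 2 and 3.
Eigenvectors give P = [[1, 0], [1, −1]] with P⁻¹ = [[1, 0], [1, −1]], and T = P·diag(2, 3)·P⁻¹.
Then T⁹ = P·diag(512, 19683)·P⁻¹ = [[512, 0], [512, −19683]] · [[1, 0], [1, −1]] = [[512, 0], [−19171, 19683]].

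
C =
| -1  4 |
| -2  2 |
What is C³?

[[-1, -20], [10, -16]]

C² = [[-7, 4], [-2, -4]]
C³ = [[-1, -20], [10, -16]]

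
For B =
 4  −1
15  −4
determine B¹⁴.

B² = I (check: tr B = 0 and det B = −1), so B¹⁴ = I since 14 is even.

[[1, 0], [0, 1]]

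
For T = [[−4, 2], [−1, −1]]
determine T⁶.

[[1394, −1330], [665, −601]]

tr T = −5 and det T = 6, so the characteristic polynomial is λ² − (−5)λ + (6) with roots −2 and −3.
Eigenvectors give P = [[−1, 2], [−1, 1]] with P⁻¹ = [[1, −2], [1, −1]], and T = P·diag(−2, −3)·P⁻¹.
Then T⁶ = P·diag(64, 729)·P⁻¹ = [[−64, 1458], [−64, 729]] · [[1, −2], [1, −1]] = [[1394, −1330], [665, −601]].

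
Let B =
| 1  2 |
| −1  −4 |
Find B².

[[−1, −6], [3, 14]]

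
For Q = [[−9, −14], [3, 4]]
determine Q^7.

[[−14541, −28826], [6177, 12226]]

tr Q = −5 and det Q = 6, so the characteristic polynomial is λ² − (−5)λ + (6) with roots −2 and −3.
Eigenvectors give P = [[−2, 7], [1, −3]] with P⁻¹ = [[3, 7], [1, 2]], and Q = P·diag(−2, −3)·P⁻¹.
Then Q^7 = P·diag(−128, −2187)·P⁻¹ = [[256, −15309], [−128, 6561]] · [[3, 7], [1, 2]] = [[−14541, −28826], [6177, 12226]].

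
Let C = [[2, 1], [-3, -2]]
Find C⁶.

C² = I (check: tr C = 0 and det C = -1), so C⁶ = I since 6 is even.

[[1, 0], [0, 1]]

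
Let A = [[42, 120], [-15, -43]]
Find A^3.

tr A = -1 and det A = -6, so the characteristic polynomial is λ² − (-1)λ + (-6) with roots 2 and -3.
Eigenvectors give P = [[-3, -8], [1, 3]] with P⁻¹ = [[-3, -8], [1, 3]], and A = P·diag(2, -3)·P⁻¹.
Then A^3 = P·diag(8, -27)·P⁻¹ = [[-24, 216], [8, -81]] · [[-3, -8], [1, 3]] = [[288, 840], [-105, -307]].

[[288, 840], [-105, -307]]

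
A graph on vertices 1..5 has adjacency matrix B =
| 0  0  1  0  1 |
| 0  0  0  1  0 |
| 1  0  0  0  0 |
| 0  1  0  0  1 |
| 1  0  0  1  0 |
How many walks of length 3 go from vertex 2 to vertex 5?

The number of length-3 walks from vertex 2 to vertex 5 is entry (2,5) of B³, where B is the adjacency matrix.
B² = [[2, 0, 0, 1, 0], [0, 1, 0, 0, 1], [0, 0, 1, 0, 1], [1, 0, 0, 2, 0], [0, 1, 1, 0, 2]]
B³ = [[0, 1, 2, 0, 3], [1, 0, 0, 2, 0], [2, 0, 0, 1, 0], [0, 2, 1, 0, 3], [3, 0, 0, 3, 0]]

0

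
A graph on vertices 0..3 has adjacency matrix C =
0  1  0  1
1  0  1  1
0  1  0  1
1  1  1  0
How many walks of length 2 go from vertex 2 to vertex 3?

1

The number of length-2 walks from vertex 2 to vertex 3 is entry (2,3) of C², where C is the adjacency matrix.
C² = [[2, 1, 2, 1], [1, 3, 1, 2], [2, 1, 2, 1], [1, 2, 1, 3]]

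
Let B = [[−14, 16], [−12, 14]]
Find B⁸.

tr B = 0 and det B = −4, so the characteristic polynomial is λ² − (0)λ + (−4) with roots 2 and −2.
Eigenvectors give P = [[1, 4], [1, 3]] with P⁻¹ = [[−3, 4], [1, −1]], and B = P·diag(2, −2)·P⁻¹.
Then B⁸ = P·diag(256, 256)·P⁻¹ = [[256, 1024], [256, 768]] · [[−3, 4], [1, −1]] = [[256, 0], [0, 256]].

[[256, 0], [0, 256]]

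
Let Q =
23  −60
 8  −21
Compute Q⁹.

tr Q = 2 and det Q = −3, so the characteristic polynomial is λ² − (2)λ + (−3) with roots −1 and 3.
Eigenvectors give P = [[−5, 3], [−2, 1]] with P⁻¹ = [[1, −3], [2, −5]], and Q = P·diag(−1, 3)·P⁻¹.
Then Q⁹ = P·diag(−1, 19683)·P⁻¹ = [[5, 59049], [2, 19683]] · [[1, −3], [2, −5]] = [[118103, −295260], [39368, −98421]].

[[118103, −295260], [39368, −98421]]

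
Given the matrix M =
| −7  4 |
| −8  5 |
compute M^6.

tr M = −2 and det M = −3, so the characteristic polynomial is λ² − (−2)λ + (−3) with roots 1 and −3.
Eigenvectors give P = [[−1, −1], [−2, −1]] with P⁻¹ = [[1, −1], [−2, 1]], and M = P·diag(1, −3)·P⁻¹.
Then M^6 = P·diag(1, 729)·P⁻¹ = [[−1, −729], [−2, −729]] · [[1, −1], [−2, 1]] = [[1457, −728], [1456, −727]].

[[1457, −728], [1456, −727]]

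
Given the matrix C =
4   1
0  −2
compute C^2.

[[16, 2], [0, 4]]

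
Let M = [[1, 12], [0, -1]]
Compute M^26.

M² = I (check: tr M = 0 and det M = -1), so M^26 = I since 26 is even.

[[1, 0], [0, 1]]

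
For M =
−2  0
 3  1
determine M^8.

tr M = −1 and det M = −2, so the characteristic polynomial is λ² − (−1)λ + (−2) with roots −2 and 1.
Eigenvectors give P = [[−1, 0], [1, 1]] with P⁻¹ = [[−1, 0], [1, 1]], and M = P·diag(−2, 1)·P⁻¹.
Then M^8 = P·diag(256, 1)·P⁻¹ = [[−256, 0], [256, 1]] · [[−1, 0], [1, 1]] = [[256, 0], [−255, 1]].

[[256, 0], [−255, 1]]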